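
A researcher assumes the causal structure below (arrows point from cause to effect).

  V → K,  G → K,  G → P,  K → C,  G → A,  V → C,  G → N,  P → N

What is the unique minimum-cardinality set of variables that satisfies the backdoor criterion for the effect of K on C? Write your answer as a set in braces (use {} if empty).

{V}

Variables eligible for adjustment (non-descendants of K, excluding K and C): {A, G, N, P, V}.
Backdoor paths from K to C:
  P1: K <- V -> C
The empty set is not sufficient: P1 (K <- V -> C) has no collider blocking it and no conditioned non-collider, so it is open.
Try {V}:
  P1: blocked at fork node V ∈ conditioning set.
{V} contains no descendant of K and blocks every backdoor path.
No other singleton works — e.g. {G} leaves P1 open — so {V} is the unique smallest valid adjustment set.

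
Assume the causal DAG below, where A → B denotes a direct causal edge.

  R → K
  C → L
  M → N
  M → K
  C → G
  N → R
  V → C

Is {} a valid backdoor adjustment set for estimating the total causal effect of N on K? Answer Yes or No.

Backdoor paths from N to K (paths whose first edge points into N):
  P1: N <- M -> K
Condition 1 (no descendant of N in the set): holds — descendants of N are {K, R}; none are in {}.
Condition 2 (every backdoor path blocked by {}):
  P1: open — no interior node is in the conditioning set.
{} does not satisfy the backdoor criterion.

No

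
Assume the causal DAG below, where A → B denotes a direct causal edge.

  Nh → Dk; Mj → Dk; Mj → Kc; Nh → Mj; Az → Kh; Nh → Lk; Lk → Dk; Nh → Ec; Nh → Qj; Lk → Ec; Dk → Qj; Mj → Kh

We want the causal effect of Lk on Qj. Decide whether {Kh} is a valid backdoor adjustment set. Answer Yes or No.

No

Backdoor paths from Lk to Qj (paths whose first edge points into Lk):
  P1: Lk <- Nh -> Mj -> Dk -> Qj
  P2: Lk <- Nh -> Dk -> Qj
  P3: Lk <- Nh -> Qj
Condition 1 (no descendant of Lk in the set): holds — descendants of Lk are {Dk, Ec, Qj}; none are in {Kh}.
Condition 2 (every backdoor path blocked by {Kh}):
  P1: open — no interior node is in the conditioning set.
  P2: open — no interior node is in the conditioning set.
  P3: open — no interior node is in the conditioning set.
{Kh} does not satisfy the backdoor criterion.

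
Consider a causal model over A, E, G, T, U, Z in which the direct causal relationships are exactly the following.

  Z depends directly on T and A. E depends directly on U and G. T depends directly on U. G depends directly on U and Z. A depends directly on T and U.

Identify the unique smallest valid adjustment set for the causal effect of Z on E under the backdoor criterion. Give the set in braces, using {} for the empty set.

{U}

Variables eligible for adjustment (non-descendants of Z, excluding Z and E): {A, T, U}.
Backdoor paths from Z to E:
  P1: Z <- T <- U -> G -> E
  P2: Z <- T <- U -> E
  P3: Z <- T -> A <- U -> G -> E
  P4: Z <- T -> A <- U -> E
  P5: Z <- A <- U -> G -> E
  P6: Z <- A <- U -> E
  P7: Z <- A <- T <- U -> G -> E
  P8: Z <- A <- T <- U -> E
The empty set is not sufficient: P1 (Z <- T <- U -> G -> E) has no collider blocking it and no conditioned non-collider, so it is open.
Try {U}:
  P1: blocked at fork node U ∈ conditioning set.
  P2: blocked at fork node U ∈ conditioning set.
  P3: blocked at collider A (neither it nor any descendant is in the conditioning set).
  P4: blocked at collider A (neither it nor any descendant is in the conditioning set).
  P5: blocked at fork node U ∈ conditioning set.
  P6: blocked at fork node U ∈ conditioning set.
  P7: blocked at fork node U ∈ conditioning set.
  P8: blocked at fork node U ∈ conditioning set.
{U} contains no descendant of Z and blocks every backdoor path.
No other singleton works — e.g. {T} leaves P5 open — so {U} is the unique smallest valid adjustment set.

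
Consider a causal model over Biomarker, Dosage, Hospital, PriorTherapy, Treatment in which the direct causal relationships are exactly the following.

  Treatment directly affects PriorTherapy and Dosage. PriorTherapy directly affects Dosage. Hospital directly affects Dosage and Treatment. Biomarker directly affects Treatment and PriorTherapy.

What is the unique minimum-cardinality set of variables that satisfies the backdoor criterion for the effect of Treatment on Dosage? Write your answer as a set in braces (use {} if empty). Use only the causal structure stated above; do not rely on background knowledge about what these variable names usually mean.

Variables eligible for adjustment (non-descendants of Treatment, excluding Treatment and Dosage): {Biomarker, Hospital}.
Backdoor paths from Treatment to Dosage:
  P1: Treatment <- Hospital -> Dosage
  P2: Treatment <- Biomarker -> PriorTherapy -> Dosage
The empty set is not sufficient: P1 (Treatment <- Hospital -> Dosage) has no collider blocking it and no conditioned non-collider, so it is open.
Try {Biomarker, Hospital}:
  P1: blocked at fork node Hospital ∈ conditioning set.
  P2: blocked at fork node Biomarker ∈ conditioning set.
{Biomarker, Hospital} contains no descendant of Treatment and blocks every backdoor path.
Every element of {Biomarker, Hospital} is needed (dropping Biomarker leaves P2 open; dropping Hospital leaves P1 open), so no proper subset is valid.
Among all size-2 subsets of the eligible variables, only {Biomarker, Hospital} blocks every backdoor path, so it is the unique smallest valid adjustment set.

{Biomarker, Hospital}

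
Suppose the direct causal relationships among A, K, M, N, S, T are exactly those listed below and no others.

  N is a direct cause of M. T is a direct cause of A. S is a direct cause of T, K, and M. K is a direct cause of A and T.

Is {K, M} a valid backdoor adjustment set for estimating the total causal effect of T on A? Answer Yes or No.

Yes

Backdoor paths from T to A (paths whose first edge points into T):
  P1: T <- S -> K -> A
  P2: T <- K -> A
Condition 1 (no descendant of T in the set): holds — descendants of T are {A}; none are in {K, M}.
Condition 2 (every backdoor path blocked by {K, M}):
  P1: blocked at chain node K ∈ conditioning set.
  P2: blocked at fork node K ∈ conditioning set.
{K, M} satisfies the backdoor criterion.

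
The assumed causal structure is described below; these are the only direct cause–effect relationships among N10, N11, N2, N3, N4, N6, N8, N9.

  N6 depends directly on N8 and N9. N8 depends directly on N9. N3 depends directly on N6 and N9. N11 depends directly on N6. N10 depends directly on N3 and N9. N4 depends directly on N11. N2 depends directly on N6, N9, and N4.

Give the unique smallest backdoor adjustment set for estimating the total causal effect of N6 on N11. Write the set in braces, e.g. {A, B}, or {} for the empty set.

Variables eligible for adjustment (non-descendants of N6, excluding N6 and N11): {N8, N9}.
Backdoor paths from N6 to N11:
  P1: N6 <- N9 -> N2 <- N4 <- N11
  P2: N6 <- N8 <- N9 -> N2 <- N4 <- N11
Each backdoor path contains an unconditioned collider, so every path is already blocked with the empty conditioning set:
  P1: blocked at collider N2 (neither it nor any descendant is in the conditioning set).
  P2: blocked at collider N2 (neither it nor any descendant is in the conditioning set).
The empty set is therefore the unique smallest valid set.

{}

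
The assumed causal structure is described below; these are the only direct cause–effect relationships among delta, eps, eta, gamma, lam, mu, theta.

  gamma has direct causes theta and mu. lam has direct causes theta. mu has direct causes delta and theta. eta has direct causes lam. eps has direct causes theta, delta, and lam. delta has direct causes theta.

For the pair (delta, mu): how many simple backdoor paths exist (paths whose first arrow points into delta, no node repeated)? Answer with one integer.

A backdoor path from delta to mu is any simple undirected path whose first edge points into delta (i.e. leaves delta via a parent).
Parents of delta: {theta}.
Enumerating:
  P1: delta <- theta -> mu
  P2: delta <- theta -> gamma <- mu
That exhausts the simple backdoor paths. Count: 2.

2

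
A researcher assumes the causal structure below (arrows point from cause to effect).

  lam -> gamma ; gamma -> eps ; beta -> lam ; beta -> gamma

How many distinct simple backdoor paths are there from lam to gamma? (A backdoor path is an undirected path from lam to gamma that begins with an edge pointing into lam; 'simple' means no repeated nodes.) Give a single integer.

1

A backdoor path from lam to gamma is any simple undirected path whose first edge points into lam (i.e. leaves lam via a parent).
Parents of lam: {beta}.
Enumerating:
  P1: lam <- beta -> gamma
That exhausts the simple backdoor paths. Count: 1.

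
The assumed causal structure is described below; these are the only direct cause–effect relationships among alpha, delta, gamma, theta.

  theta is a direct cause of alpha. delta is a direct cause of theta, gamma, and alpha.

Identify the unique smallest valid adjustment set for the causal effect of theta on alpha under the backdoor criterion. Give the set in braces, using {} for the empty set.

Variables eligible for adjustment (non-descendants of theta, excluding theta and alpha): {delta, gamma}.
Backdoor paths from theta to alpha:
  P1: theta <- delta -> alpha
The empty set is not sufficient: P1 (theta <- delta -> alpha) has no collider blocking it and no conditioned non-collider, so it is open.
Try {delta}:
  P1: blocked at fork node delta ∈ conditioning set.
{delta} contains no descendant of theta and blocks every backdoor path.
No other singleton works — e.g. {gamma} leaves P1 open — so {delta} is the unique smallest valid adjustment set.

{delta}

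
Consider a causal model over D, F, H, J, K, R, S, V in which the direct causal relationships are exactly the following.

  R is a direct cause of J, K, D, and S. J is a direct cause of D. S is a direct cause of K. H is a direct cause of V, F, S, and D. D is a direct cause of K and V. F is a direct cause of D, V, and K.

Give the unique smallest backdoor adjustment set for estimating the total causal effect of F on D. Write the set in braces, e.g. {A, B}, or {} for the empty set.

{H}

Variables eligible for adjustment (non-descendants of F, excluding F and D): {H, J, R, S}.
Backdoor paths from F to D:
  P1: F <- H -> S <- R -> J -> D
  P2: F <- H -> S <- R -> D
  P3: F <- H -> S <- R -> K <- D
  P4: F <- H -> S -> K <- R -> J -> D
  P5: F <- H -> S -> K <- R -> D
  P6: F <- H -> S -> K <- D
  P7: F <- H -> D
  P8: F <- H -> V <- D
The empty set is not sufficient: P7 (F <- H -> D) has no collider blocking it and no conditioned non-collider, so it is open.
Try {H}:
  P1: blocked at fork node H ∈ conditioning set.
  P2: blocked at fork node H ∈ conditioning set.
  P3: blocked at fork node H ∈ conditioning set.
  P4: blocked at fork node H ∈ conditioning set.
  P5: blocked at fork node H ∈ conditioning set.
  P6: blocked at fork node H ∈ conditioning set.
  P7: blocked at fork node H ∈ conditioning set.
  P8: blocked at fork node H ∈ conditioning set.
{H} contains no descendant of F and blocks every backdoor path.
No other singleton works — e.g. {R} leaves P7 open — so {H} is the unique smallest valid adjustment set.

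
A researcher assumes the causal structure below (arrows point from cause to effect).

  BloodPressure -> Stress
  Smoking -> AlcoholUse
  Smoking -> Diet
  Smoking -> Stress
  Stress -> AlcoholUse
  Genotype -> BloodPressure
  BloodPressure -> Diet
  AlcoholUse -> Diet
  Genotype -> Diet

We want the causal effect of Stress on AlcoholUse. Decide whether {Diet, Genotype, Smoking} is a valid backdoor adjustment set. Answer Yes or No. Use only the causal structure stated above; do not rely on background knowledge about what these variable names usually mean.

Backdoor paths from Stress to AlcoholUse (paths whose first edge points into Stress):
  P1: Stress <- BloodPressure <- Genotype -> Diet <- Smoking -> AlcoholUse
  P2: Stress <- BloodPressure <- Genotype -> Diet <- AlcoholUse
  P3: Stress <- BloodPressure -> Diet <- Smoking -> AlcoholUse
  P4: Stress <- BloodPressure -> Diet <- AlcoholUse
  P5: Stress <- Smoking -> AlcoholUse
  P6: Stress <- Smoking -> Diet <- AlcoholUse
Condition 1 (no descendant of Stress in the set): FAILS — Diet is a descendant of Stress.
Condition 2 (every backdoor path blocked by {Diet, Genotype, Smoking}):
  P1: blocked at fork node Genotype ∈ conditioning set.
  P2: blocked at fork node Genotype ∈ conditioning set.
  P3: blocked at fork node Smoking ∈ conditioning set.
  P4: open — collider(s) Diet are conditioned on (or have a conditioned descendant) and no non-collider on the path is in the set.
  P5: blocked at fork node Smoking ∈ conditioning set.
  P6: blocked at fork node Smoking ∈ conditioning set.
{Diet, Genotype, Smoking} does not satisfy the backdoor criterion.

No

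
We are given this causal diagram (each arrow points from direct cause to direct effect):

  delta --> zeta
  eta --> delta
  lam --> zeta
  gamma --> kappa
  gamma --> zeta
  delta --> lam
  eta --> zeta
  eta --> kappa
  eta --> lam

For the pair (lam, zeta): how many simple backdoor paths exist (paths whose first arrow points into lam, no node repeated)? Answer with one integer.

A backdoor path from lam to zeta is any simple undirected path whose first edge points into lam (i.e. leaves lam via a parent).
Parents of lam: {delta, eta}.
Enumerating:
  P1: lam <- eta -> delta -> zeta
  P2: lam <- eta -> kappa <- gamma -> zeta
  P3: lam <- eta -> zeta
  P4: lam <- delta <- eta -> kappa <- gamma -> zeta
  P5: lam <- delta <- eta -> zeta
  P6: lam <- delta -> zeta
That exhausts the simple backdoor paths. Count: 6.

6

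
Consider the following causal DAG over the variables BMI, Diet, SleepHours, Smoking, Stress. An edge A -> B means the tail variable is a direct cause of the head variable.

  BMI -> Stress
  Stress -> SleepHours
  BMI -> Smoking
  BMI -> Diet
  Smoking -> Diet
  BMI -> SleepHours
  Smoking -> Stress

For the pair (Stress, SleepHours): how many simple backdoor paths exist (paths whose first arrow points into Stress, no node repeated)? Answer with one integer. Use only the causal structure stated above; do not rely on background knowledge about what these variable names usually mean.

3

A backdoor path from Stress to SleepHours is any simple undirected path whose first edge points into Stress (i.e. leaves Stress via a parent).
Parents of Stress: {BMI, Smoking}.
Enumerating:
  P1: Stress <- BMI -> SleepHours
  P2: Stress <- Smoking <- BMI -> SleepHours
  P3: Stress <- Smoking -> Diet <- BMI -> SleepHours
That exhausts the simple backdoor paths. Count: 3.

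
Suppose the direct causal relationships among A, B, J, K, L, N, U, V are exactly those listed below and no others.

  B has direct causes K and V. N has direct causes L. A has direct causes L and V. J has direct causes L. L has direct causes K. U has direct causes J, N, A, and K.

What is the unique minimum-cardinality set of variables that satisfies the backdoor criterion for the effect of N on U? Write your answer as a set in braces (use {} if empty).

{L}

Variables eligible for adjustment (non-descendants of N, excluding N and U): {A, B, J, K, L, V}.
Backdoor paths from N to U:
  P1: N <- L <- K -> B <- V -> A -> U
  P2: N <- L <- K -> U
  P3: N <- L -> J -> U
  P4: N <- L -> A <- V -> B <- K -> U
  P5: N <- L -> A -> U
The empty set is not sufficient: P2 (N <- L <- K -> U) has no collider blocking it and no conditioned non-collider, so it is open.
Try {L}:
  P1: blocked at chain node L ∈ conditioning set.
  P2: blocked at chain node L ∈ conditioning set.
  P3: blocked at fork node L ∈ conditioning set.
  P4: blocked at fork node L ∈ conditioning set.
  P5: blocked at fork node L ∈ conditioning set.
{L} contains no descendant of N and blocks every backdoor path.
No other singleton works — e.g. {V} leaves P2 open — so {L} is the unique smallest valid adjustment set.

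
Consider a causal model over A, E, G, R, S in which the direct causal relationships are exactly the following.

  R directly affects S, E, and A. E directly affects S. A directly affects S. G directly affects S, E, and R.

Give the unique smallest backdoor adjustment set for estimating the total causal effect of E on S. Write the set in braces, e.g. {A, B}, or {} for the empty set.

{G, R}

Variables eligible for adjustment (non-descendants of E, excluding E and S): {A, G, R}.
Backdoor paths from E to S:
  P1: E <- G -> R -> A -> S
  P2: E <- G -> R -> S
  P3: E <- G -> S
  P4: E <- R <- G -> S
  P5: E <- R -> A -> S
  P6: E <- R -> S
The empty set is not sufficient: P1 (E <- G -> R -> A -> S) has no collider blocking it and no conditioned non-collider, so it is open.
Try {G, R}:
  P1: blocked at fork node G ∈ conditioning set.
  P2: blocked at fork node G ∈ conditioning set.
  P3: blocked at fork node G ∈ conditioning set.
  P4: blocked at chain node R ∈ conditioning set.
  P5: blocked at fork node R ∈ conditioning set.
  P6: blocked at fork node R ∈ conditioning set.
{G, R} contains no descendant of E and blocks every backdoor path.
Every element of {G, R} is needed (dropping G leaves P3 open; dropping R leaves P5 open), so no proper subset is valid.
Among all size-2 subsets of the eligible variables, only {G, R} blocks every backdoor path, so it is the unique smallest valid adjustment set.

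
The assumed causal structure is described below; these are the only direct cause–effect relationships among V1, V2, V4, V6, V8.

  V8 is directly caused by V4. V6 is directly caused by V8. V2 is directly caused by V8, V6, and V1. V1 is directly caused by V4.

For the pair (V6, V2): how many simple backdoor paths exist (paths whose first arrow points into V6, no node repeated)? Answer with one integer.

2

A backdoor path from V6 to V2 is any simple undirected path whose first edge points into V6 (i.e. leaves V6 via a parent).
Parents of V6: {V8}.
Enumerating:
  P1: V6 <- V8 <- V4 -> V1 -> V2
  P2: V6 <- V8 -> V2
That exhausts the simple backdoor paths. Count: 2.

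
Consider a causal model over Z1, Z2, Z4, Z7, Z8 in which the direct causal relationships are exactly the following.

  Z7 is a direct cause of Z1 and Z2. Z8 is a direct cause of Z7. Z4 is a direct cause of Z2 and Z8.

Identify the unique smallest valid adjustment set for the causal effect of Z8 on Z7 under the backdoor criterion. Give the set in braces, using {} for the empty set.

{}

Variables eligible for adjustment (non-descendants of Z8, excluding Z8 and Z7): {Z4}.
Backdoor paths from Z8 to Z7:
  P1: Z8 <- Z4 -> Z2 <- Z7
Each backdoor path contains an unconditioned collider, so every path is already blocked with the empty conditioning set:
  P1: blocked at collider Z2 (neither it nor any descendant is in the conditioning set).
The empty set is therefore the unique smallest valid set.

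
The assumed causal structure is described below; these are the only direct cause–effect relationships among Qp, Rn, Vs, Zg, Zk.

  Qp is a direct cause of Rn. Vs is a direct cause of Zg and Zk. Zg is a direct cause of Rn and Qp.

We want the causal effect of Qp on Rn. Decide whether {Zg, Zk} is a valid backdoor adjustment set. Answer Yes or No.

Yes

Backdoor paths from Qp to Rn (paths whose first edge points into Qp):
  P1: Qp <- Zg -> Rn
Condition 1 (no descendant of Qp in the set): holds — descendants of Qp are {Rn}; none are in {Zg, Zk}.
Condition 2 (every backdoor path blocked by {Zg, Zk}):
  P1: blocked at fork node Zg ∈ conditioning set.
{Zg, Zk} satisfies the backdoor criterion.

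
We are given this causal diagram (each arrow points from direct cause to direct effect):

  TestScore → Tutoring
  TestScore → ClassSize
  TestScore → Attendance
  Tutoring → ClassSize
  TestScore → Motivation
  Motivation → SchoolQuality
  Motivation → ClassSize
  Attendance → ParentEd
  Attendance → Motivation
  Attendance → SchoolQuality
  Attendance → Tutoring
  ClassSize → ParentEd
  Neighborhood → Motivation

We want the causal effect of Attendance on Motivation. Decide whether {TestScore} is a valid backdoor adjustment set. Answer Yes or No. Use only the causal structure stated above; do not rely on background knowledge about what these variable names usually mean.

Yes

Backdoor paths from Attendance to Motivation (paths whose first edge points into Attendance):
  P1: Attendance <- TestScore -> Motivation
  P2: Attendance <- TestScore -> Tutoring -> ClassSize <- Motivation
  P3: Attendance <- TestScore -> ClassSize <- Motivation
Condition 1 (no descendant of Attendance in the set): holds — descendants of Attendance are {ClassSize, Motivation, ParentEd, SchoolQuality, Tutoring}; none are in {TestScore}.
Condition 2 (every backdoor path blocked by {TestScore}):
  P1: blocked at fork node TestScore ∈ conditioning set.
  P2: blocked at fork node TestScore ∈ conditioning set.
  P3: blocked at fork node TestScore ∈ conditioning set.
{TestScore} satisfies the backdoor criterion.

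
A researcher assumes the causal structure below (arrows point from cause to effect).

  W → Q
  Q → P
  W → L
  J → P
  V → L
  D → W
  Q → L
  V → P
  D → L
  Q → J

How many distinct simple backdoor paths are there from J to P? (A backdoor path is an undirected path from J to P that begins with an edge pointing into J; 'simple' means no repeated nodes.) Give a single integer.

A backdoor path from J to P is any simple undirected path whose first edge points into J (i.e. leaves J via a parent).
Parents of J: {Q}.
Enumerating:
  P1: J <- Q <- W <- D -> L <- V -> P
  P2: J <- Q <- W -> L <- V -> P
  P3: J <- Q -> L <- V -> P
  P4: J <- Q -> P
That exhausts the simple backdoor paths. Count: 4.

4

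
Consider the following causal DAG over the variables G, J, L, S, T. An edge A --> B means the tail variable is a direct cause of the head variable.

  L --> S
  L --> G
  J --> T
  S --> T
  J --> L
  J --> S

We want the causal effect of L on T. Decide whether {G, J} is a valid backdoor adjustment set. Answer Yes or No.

Backdoor paths from L to T (paths whose first edge points into L):
  P1: L <- J -> S -> T
  P2: L <- J -> T
Condition 1 (no descendant of L in the set): FAILS — G is a descendant of L.
Condition 2 (every backdoor path blocked by {G, J}):
  P1: blocked at fork node J ∈ conditioning set.
  P2: blocked at fork node J ∈ conditioning set.
{G, J} does not satisfy the backdoor criterion.

No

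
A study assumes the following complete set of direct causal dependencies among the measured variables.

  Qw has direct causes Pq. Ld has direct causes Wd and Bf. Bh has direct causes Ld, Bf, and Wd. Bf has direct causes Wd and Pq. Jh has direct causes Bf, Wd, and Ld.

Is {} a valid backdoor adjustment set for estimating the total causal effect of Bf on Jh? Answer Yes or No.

Backdoor paths from Bf to Jh (paths whose first edge points into Bf):
  P1: Bf <- Wd -> Ld -> Jh
  P2: Bf <- Wd -> Bh <- Ld -> Jh
  P3: Bf <- Wd -> Jh
Condition 1 (no descendant of Bf in the set): holds — descendants of Bf are {Bh, Jh, Ld}; none are in {}.
Condition 2 (every backdoor path blocked by {}):
  P1: open — no interior node is in the conditioning set.
  P2: blocked at collider Bh (neither it nor any descendant is in the conditioning set).
  P3: open — no interior node is in the conditioning set.
{} does not satisfy the backdoor criterion.

No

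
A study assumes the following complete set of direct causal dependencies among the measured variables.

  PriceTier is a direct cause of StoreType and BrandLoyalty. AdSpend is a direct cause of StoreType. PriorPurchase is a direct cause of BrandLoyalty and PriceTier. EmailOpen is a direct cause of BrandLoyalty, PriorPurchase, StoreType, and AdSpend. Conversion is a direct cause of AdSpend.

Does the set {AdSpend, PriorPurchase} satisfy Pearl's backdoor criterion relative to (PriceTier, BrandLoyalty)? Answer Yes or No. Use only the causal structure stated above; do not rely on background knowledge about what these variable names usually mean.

Yes

Backdoor paths from PriceTier to BrandLoyalty (paths whose first edge points into PriceTier):
  P1: PriceTier <- PriorPurchase <- EmailOpen -> BrandLoyalty
  P2: PriceTier <- PriorPurchase -> BrandLoyalty
Condition 1 (no descendant of PriceTier in the set): holds — descendants of PriceTier are {BrandLoyalty, StoreType}; none are in {AdSpend, PriorPurchase}.
Condition 2 (every backdoor path blocked by {AdSpend, PriorPurchase}):
  P1: blocked at chain node PriorPurchase ∈ conditioning set.
  P2: blocked at fork node PriorPurchase ∈ conditioning set.
{AdSpend, PriorPurchase} satisfies the backdoor criterion.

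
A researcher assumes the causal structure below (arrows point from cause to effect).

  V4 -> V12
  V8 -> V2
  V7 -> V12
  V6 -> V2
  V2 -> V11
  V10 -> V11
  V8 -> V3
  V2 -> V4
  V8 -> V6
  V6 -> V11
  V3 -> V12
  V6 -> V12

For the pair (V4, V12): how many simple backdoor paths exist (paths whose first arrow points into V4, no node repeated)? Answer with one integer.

A backdoor path from V4 to V12 is any simple undirected path whose first edge points into V4 (i.e. leaves V4 via a parent).
Parents of V4: {V2}.
Enumerating:
  P1: V4 <- V2 <- V8 -> V6 -> V12
  P2: V4 <- V2 <- V8 -> V3 -> V12
  P3: V4 <- V2 <- V6 <- V8 -> V3 -> V12
  P4: V4 <- V2 <- V6 -> V12
  P5: V4 <- V2 -> V11 <- V6 <- V8 -> V3 -> V12
  P6: V4 <- V2 -> V11 <- V6 -> V12
That exhausts the simple backdoor paths. Count: 6.

6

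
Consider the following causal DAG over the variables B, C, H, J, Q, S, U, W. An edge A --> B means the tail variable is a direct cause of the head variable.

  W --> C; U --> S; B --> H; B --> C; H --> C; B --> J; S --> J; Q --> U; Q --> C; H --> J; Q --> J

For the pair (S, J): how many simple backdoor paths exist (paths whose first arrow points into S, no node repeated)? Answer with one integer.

5

A backdoor path from S to J is any simple undirected path whose first edge points into S (i.e. leaves S via a parent).
Parents of S: {U}.
Enumerating:
  P1: S <- U <- Q -> C <- B -> H -> J
  P2: S <- U <- Q -> C <- B -> J
  P3: S <- U <- Q -> C <- H <- B -> J
  P4: S <- U <- Q -> C <- H -> J
  P5: S <- U <- Q -> J
That exhausts the simple backdoor paths. Count: 5.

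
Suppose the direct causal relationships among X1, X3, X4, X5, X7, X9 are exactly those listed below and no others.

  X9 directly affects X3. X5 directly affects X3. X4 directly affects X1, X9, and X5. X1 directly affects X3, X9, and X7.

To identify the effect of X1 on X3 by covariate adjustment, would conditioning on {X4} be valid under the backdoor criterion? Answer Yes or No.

Yes

Backdoor paths from X1 to X3 (paths whose first edge points into X1):
  P1: X1 <- X4 -> X9 -> X3
  P2: X1 <- X4 -> X5 -> X3
Condition 1 (no descendant of X1 in the set): holds — descendants of X1 are {X3, X7, X9}; none are in {X4}.
Condition 2 (every backdoor path blocked by {X4}):
  P1: blocked at fork node X4 ∈ conditioning set.
  P2: blocked at fork node X4 ∈ conditioning set.
{X4} satisfies the backdoor criterion.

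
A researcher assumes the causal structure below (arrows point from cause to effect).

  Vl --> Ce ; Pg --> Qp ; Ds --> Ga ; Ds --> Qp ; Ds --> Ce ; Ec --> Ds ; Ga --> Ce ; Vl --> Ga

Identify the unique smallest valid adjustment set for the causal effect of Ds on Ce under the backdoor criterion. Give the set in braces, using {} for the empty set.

{}

Variables eligible for adjustment (non-descendants of Ds, excluding Ds and Ce): {Ec, Pg, Vl}.
Backdoor paths from Ds to Ce:
  (none)
With no backdoor paths the empty set already satisfies the criterion, and it is trivially minimal.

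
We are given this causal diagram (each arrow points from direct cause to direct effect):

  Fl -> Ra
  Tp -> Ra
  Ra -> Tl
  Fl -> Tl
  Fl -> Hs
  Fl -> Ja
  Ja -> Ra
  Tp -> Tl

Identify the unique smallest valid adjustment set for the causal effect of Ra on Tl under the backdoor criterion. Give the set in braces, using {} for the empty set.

{Fl, Tp}

Variables eligible for adjustment (non-descendants of Ra, excluding Ra and Tl): {Fl, Hs, Ja, Tp}.
Backdoor paths from Ra to Tl:
  P1: Ra <- Fl -> Tl
  P2: Ra <- Tp -> Tl
  P3: Ra <- Ja <- Fl -> Tl
The empty set is not sufficient: P1 (Ra <- Fl -> Tl) has no collider blocking it and no conditioned non-collider, so it is open.
Try {Fl, Tp}:
  P1: blocked at fork node Fl ∈ conditioning set.
  P2: blocked at fork node Tp ∈ conditioning set.
  P3: blocked at fork node Fl ∈ conditioning set.
{Fl, Tp} contains no descendant of Ra and blocks every backdoor path.
Every element of {Fl, Tp} is needed (dropping Fl leaves P1 open; dropping Tp leaves P2 open), so no proper subset is valid.
Among all size-2 subsets of the eligible variables, only {Fl, Tp} blocks every backdoor path, so it is the unique smallest valid adjustment set.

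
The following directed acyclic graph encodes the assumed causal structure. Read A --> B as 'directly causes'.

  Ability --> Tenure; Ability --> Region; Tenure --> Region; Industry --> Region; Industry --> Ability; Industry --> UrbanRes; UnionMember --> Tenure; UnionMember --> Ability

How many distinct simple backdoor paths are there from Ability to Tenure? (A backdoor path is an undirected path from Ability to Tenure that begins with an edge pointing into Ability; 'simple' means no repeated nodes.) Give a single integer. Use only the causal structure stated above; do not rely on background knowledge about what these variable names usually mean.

A backdoor path from Ability to Tenure is any simple undirected path whose first edge points into Ability (i.e. leaves Ability via a parent).
Parents of Ability: {Industry, UnionMember}.
Enumerating:
  P1: Ability <- Industry -> Region <- Tenure
  P2: Ability <- UnionMember -> Tenure
That exhausts the simple backdoor paths. Count: 2.

2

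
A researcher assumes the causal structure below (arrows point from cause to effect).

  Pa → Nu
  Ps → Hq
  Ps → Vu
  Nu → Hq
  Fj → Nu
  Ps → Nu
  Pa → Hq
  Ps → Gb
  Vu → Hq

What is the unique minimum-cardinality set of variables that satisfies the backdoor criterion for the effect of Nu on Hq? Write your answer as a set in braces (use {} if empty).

{Pa, Ps}

Variables eligible for adjustment (non-descendants of Nu, excluding Nu and Hq): {Fj, Gb, Pa, Ps, Vu}.
Backdoor paths from Nu to Hq:
  P1: Nu <- Ps -> Vu -> Hq
  P2: Nu <- Ps -> Hq
  P3: Nu <- Pa -> Hq
The empty set is not sufficient: P1 (Nu <- Ps -> Vu -> Hq) has no collider blocking it and no conditioned non-collider, so it is open.
Try {Pa, Ps}:
  P1: blocked at fork node Ps ∈ conditioning set.
  P2: blocked at fork node Ps ∈ conditioning set.
  P3: blocked at fork node Pa ∈ conditioning set.
{Pa, Ps} contains no descendant of Nu and blocks every backdoor path.
Every element of {Pa, Ps} is needed (dropping Pa leaves P3 open; dropping Ps leaves P1 open), so no proper subset is valid.
Among all size-2 subsets of the eligible variables, only {Pa, Ps} blocks every backdoor path, so it is the unique smallest valid adjustment set.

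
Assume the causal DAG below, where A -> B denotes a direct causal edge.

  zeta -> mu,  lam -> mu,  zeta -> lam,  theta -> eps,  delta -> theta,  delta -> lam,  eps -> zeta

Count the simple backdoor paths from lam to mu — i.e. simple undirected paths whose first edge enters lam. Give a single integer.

2

A backdoor path from lam to mu is any simple undirected path whose first edge points into lam (i.e. leaves lam via a parent).
Parents of lam: {delta, zeta}.
Enumerating:
  P1: lam <- delta -> theta -> eps -> zeta -> mu
  P2: lam <- zeta -> mu
That exhausts the simple backdoor paths. Count: 2.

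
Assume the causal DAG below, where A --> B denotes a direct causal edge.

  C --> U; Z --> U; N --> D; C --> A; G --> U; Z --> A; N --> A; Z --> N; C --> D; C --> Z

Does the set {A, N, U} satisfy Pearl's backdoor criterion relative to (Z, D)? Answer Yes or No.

Backdoor paths from Z to D (paths whose first edge points into Z):
  P1: Z <- C -> D
  P2: Z <- C -> A <- N -> D
Condition 1 (no descendant of Z in the set): FAILS — A, N, and U are descendants of Z.
Condition 2 (every backdoor path blocked by {A, N, U}):
  P1: open — no interior node is in the conditioning set.
  P2: blocked at fork node N ∈ conditioning set.
{A, N, U} does not satisfy the backdoor criterion.

No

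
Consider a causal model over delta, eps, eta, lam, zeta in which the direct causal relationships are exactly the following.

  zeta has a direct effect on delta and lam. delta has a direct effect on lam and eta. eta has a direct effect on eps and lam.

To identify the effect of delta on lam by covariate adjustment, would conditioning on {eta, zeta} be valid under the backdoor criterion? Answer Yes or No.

Backdoor paths from delta to lam (paths whose first edge points into delta):
  P1: delta <- zeta -> lam
Condition 1 (no descendant of delta in the set): FAILS — eta is a descendant of delta.
Condition 2 (every backdoor path blocked by {eta, zeta}):
  P1: blocked at fork node zeta ∈ conditioning set.
{eta, zeta} does not satisfy the backdoor criterion.

No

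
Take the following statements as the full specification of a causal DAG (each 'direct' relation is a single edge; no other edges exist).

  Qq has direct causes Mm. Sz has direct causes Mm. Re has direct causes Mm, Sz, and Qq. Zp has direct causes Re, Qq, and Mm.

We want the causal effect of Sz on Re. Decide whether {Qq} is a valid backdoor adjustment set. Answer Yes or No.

Backdoor paths from Sz to Re (paths whose first edge points into Sz):
  P1: Sz <- Mm -> Qq -> Re
  P2: Sz <- Mm -> Qq -> Zp <- Re
  P3: Sz <- Mm -> Re
  P4: Sz <- Mm -> Zp <- Qq -> Re
  P5: Sz <- Mm -> Zp <- Re
Condition 1 (no descendant of Sz in the set): holds — descendants of Sz are {Re, Zp}; none are in {Qq}.
Condition 2 (every backdoor path blocked by {Qq}):
  P1: blocked at chain node Qq ∈ conditioning set.
  P2: blocked at chain node Qq ∈ conditioning set.
  P3: open — no interior node is in the conditioning set.
  P4: blocked at collider Zp (neither it nor any descendant is in the conditioning set).
  P5: blocked at collider Zp (neither it nor any descendant is in the conditioning set).
{Qq} does not satisfy the backdoor criterion.

No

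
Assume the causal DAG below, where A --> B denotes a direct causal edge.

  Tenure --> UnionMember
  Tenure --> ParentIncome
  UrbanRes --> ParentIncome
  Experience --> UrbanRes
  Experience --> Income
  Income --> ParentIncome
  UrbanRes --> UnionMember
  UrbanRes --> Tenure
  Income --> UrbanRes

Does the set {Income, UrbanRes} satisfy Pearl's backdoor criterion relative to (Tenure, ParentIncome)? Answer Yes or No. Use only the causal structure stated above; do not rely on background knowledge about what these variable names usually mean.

Backdoor paths from Tenure to ParentIncome (paths whose first edge points into Tenure):
  P1: Tenure <- UrbanRes <- Experience -> Income -> ParentIncome
  P2: Tenure <- UrbanRes <- Income -> ParentIncome
  P3: Tenure <- UrbanRes -> ParentIncome
Condition 1 (no descendant of Tenure in the set): holds — descendants of Tenure are {ParentIncome, UnionMember}; none are in {Income, UrbanRes}.
Condition 2 (every backdoor path blocked by {Income, UrbanRes}):
  P1: blocked at chain node UrbanRes ∈ conditioning set.
  P2: blocked at chain node UrbanRes ∈ conditioning set.
  P3: blocked at fork node UrbanRes ∈ conditioning set.
{Income, UrbanRes} satisfies the backdoor criterion.

Yes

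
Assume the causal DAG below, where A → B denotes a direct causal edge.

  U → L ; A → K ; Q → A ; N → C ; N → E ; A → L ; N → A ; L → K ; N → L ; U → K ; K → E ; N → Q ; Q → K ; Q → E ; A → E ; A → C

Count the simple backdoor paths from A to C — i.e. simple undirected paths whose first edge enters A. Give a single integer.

A backdoor path from A to C is any simple undirected path whose first edge points into A (i.e. leaves A via a parent).
Parents of A: {N, Q}.
Enumerating:
  P1: A <- N -> C
  P2: A <- Q <- N -> C
  P3: A <- Q -> K <- U -> L <- N -> C
  P4: A <- Q -> K <- L <- N -> C
  P5: A <- Q -> K -> E <- N -> C
  P6: A <- Q -> E <- N -> C
  P7: A <- Q -> E <- K <- U -> L <- N -> C
  P8: A <- Q -> E <- K <- L <- N -> C
That exhausts the simple backdoor paths. Count: 8.

8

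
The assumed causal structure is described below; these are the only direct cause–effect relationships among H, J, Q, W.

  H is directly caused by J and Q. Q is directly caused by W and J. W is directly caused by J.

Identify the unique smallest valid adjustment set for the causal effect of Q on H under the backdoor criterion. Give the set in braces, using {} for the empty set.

{J}

Variables eligible for adjustment (non-descendants of Q, excluding Q and H): {J, W}.
Backdoor paths from Q to H:
  P1: Q <- J -> H
  P2: Q <- W <- J -> H
The empty set is not sufficient: P1 (Q <- J -> H) has no collider blocking it and no conditioned non-collider, so it is open.
Try {J}:
  P1: blocked at fork node J ∈ conditioning set.
  P2: blocked at fork node J ∈ conditioning set.
{J} contains no descendant of Q and blocks every backdoor path.
No other singleton works — e.g. {W} leaves P1 open — so {J} is the unique smallest valid adjustment set.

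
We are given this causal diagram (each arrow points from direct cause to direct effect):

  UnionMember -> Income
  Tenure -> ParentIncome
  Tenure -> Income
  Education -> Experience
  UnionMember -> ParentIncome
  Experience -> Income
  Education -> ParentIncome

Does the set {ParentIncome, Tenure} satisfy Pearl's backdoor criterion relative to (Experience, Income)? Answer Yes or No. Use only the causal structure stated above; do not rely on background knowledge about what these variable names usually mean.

Backdoor paths from Experience to Income (paths whose first edge points into Experience):
  P1: Experience <- Education -> ParentIncome <- Tenure -> Income
  P2: Experience <- Education -> ParentIncome <- UnionMember -> Income
Condition 1 (no descendant of Experience in the set): holds — descendants of Experience are {Income}; none are in {ParentIncome, Tenure}.
Condition 2 (every backdoor path blocked by {ParentIncome, Tenure}):
  P1: blocked at fork node Tenure ∈ conditioning set.
  P2: open — collider(s) ParentIncome are conditioned on (or have a conditioned descendant) and no non-collider on the path is in the set.
{ParentIncome, Tenure} does not satisfy the backdoor criterion.

No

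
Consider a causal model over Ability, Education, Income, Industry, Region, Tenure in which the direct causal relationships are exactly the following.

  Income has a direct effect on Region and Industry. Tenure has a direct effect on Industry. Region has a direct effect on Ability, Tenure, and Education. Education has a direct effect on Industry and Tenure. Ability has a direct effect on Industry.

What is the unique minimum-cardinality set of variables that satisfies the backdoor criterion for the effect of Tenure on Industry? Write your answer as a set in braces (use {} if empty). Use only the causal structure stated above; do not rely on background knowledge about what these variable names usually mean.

Variables eligible for adjustment (non-descendants of Tenure, excluding Tenure and Industry): {Ability, Education, Income, Region}.
Backdoor paths from Tenure to Industry:
  P1: Tenure <- Region <- Income -> Industry
  P2: Tenure <- Region -> Ability -> Industry
  P3: Tenure <- Region -> Education -> Industry
  P4: Tenure <- Education <- Region <- Income -> Industry
  P5: Tenure <- Education <- Region -> Ability -> Industry
  P6: Tenure <- Education -> Industry
The empty set is not sufficient: P1 (Tenure <- Region <- Income -> Industry) has no collider blocking it and no conditioned non-collider, so it is open.
Try {Education, Region}:
  P1: blocked at chain node Region ∈ conditioning set.
  P2: blocked at fork node Region ∈ conditioning set.
  P3: blocked at fork node Region ∈ conditioning set.
  P4: blocked at chain node Education ∈ conditioning set.
  P5: blocked at chain node Education ∈ conditioning set.
  P6: blocked at fork node Education ∈ conditioning set.
{Education, Region} contains no descendant of Tenure and blocks every backdoor path.
Every element of {Education, Region} is needed (dropping Education leaves P6 open; dropping Region leaves P1 open), so no proper subset is valid.
Among all size-2 subsets of the eligible variables, only {Education, Region} blocks every backdoor path, so it is the unique smallest valid adjustment set.

{Education, Region}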